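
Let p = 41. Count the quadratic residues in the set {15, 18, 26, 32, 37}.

3

(15/41) = -1 → non-residue.
(18/41) = +1 → QR.
(26/41) = -1 → non-residue.
(32/41) = +1 → QR.
(37/41) = +1 → QR.
Total quadratic residues among the 5: 3.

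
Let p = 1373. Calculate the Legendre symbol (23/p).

Reciprocity: 23 ≡ 3 and 1373 ≡ 1 (mod 4), so (23/1373) = +(1373/23).
Reduce top mod 23: now compute (16/23).
Pull out 2^4: since 23 ≡ 7 (mod 8), (2/23) = +1, so (2/23)^4 = +1.
Reached (1/23) = 1. Collecting the sign flips along the way, the symbol is +1.

1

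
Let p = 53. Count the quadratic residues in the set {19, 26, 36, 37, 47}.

3

(19/53) = -1 → non-residue.
(26/53) = -1 → non-residue.
(36/53) = +1 → QR.
(37/53) = +1 → QR.
(47/53) = +1 → QR.
Total quadratic residues among the 5: 3.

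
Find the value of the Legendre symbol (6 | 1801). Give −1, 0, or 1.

Pull out 2: since 1801 ≡ 1 (mod 8), (2/1801) = +1.
Reciprocity: 3 ≡ 3 and 1801 ≡ 1 (mod 4), so (3/1801) = +(1801/3).
Reduce top mod 3: now compute (1/3).
Reached (1/3) = 1. Collecting the sign flips along the way, the symbol is +1.

1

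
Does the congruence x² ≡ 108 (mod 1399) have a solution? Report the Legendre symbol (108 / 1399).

-1

Pull out 2^2: since 1399 ≡ 7 (mod 8), (2/1399) = +1, so (2/1399)^2 = +1.
Reciprocity: 27 ≡ 3 and 1399 ≡ 3 (mod 4), so (27/1399) = −(1399/27).
Reduce top mod 27: now compute (22/27).
Pull out 2: since 27 ≡ 3 (mod 8), (2/27) = -1.
Reciprocity: 11 ≡ 3 and 27 ≡ 3 (mod 4), so (11/27) = −(27/11).
Reduce top mod 11: now compute (5/11).
Reciprocity: 5 ≡ 1 and 11 ≡ 3 (mod 4), so (5/11) = +(11/5).
Reduce top mod 5: now compute (1/5).
Reached (1/5) = 1. Collecting the sign flips along the way, the symbol is -1.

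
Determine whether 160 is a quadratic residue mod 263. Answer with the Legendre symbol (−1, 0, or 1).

-1

Pull out 2^5: since 263 ≡ 7 (mod 8), (2/263) = +1, so (2/263)^5 = +1.
Reciprocity: 5 ≡ 1 and 263 ≡ 3 (mod 4), so (5/263) = +(263/5).
Reduce top mod 5: now compute (3/5).
Reciprocity: 3 ≡ 3 and 5 ≡ 1 (mod 4), so (3/5) = +(5/3).
Reduce top mod 3: now compute (2/3).
Pull out 2: since 3 ≡ 3 (mod 8), (2/3) = -1.
Reached (1/3) = 1. Collecting the sign flips along the way, the symbol is -1.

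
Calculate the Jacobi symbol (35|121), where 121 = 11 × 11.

Reciprocity: 35 ≡ 3 and 121 ≡ 1 (mod 4), so (35/121) = +(121/35).
Reduce top mod 35: now compute (16/35).
Pull out 2^4: since 35 ≡ 3 (mod 8), (2/35) = -1, so (2/35)^4 = +1.
Reached (1/35) = 1. Collecting the sign flips along the way, the symbol is +1.

1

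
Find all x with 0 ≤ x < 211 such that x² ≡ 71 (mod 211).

Since 211 ≡ 3 (mod 4), a square root of 71 is 71^((211+1)/4) = 71^53 mod 211.
Repeated squaring: 71^2≡188, 71^4≡107, 71^8≡55, 71^16≡71, 71^32≡188 (mod 211).
71^53 = 71^(32+16+4+1) ≡ 55 (mod 211).
Check: 55² = 3025 ≡ 71 (mod 211). The two roots are 55 and 156.

55, 156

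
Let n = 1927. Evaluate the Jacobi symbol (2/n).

Pull out 2: since 1927 ≡ 7 (mod 8), (2/1927) = +1.
Reached (1/1927) = 1. Collecting the sign flips along the way, the symbol is +1.

1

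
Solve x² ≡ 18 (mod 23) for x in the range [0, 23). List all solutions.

Since 23 ≡ 3 (mod 4), a square root of 18 is 18^((23+1)/4) = 18^6 mod 23.
Repeated squaring: 18^2≡2, 18^4≡4 (mod 23).
18^6 = 18^(4+2) ≡ 8 (mod 23).
Check: 8² = 64 ≡ 18 (mod 23). The two roots are 8 and 15.

8, 15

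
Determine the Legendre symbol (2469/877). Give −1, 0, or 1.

-1

Euler's criterion: (2469/877) ≡ 715^438 (mod 877).
715^2 ≡ 811 (mod 877)
715^4 ≡ 848 (mod 877)
715^8 ≡ 841 (mod 877)
715^16 ≡ 419 (mod 877)
715^32 ≡ 161 (mod 877)
715^64 ≡ 488 (mod 877)
715^128 ≡ 477 (mod 877)
715^256 ≡ 386 (mod 877)
715^438 = 715^(256+128+32+16+4+2) ≡ 876 (mod 877).
Result is 876 ≡ −1, so (2469/877) = −1.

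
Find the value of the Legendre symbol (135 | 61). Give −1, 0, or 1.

1

Euler's criterion: (135/61) ≡ 13^30 (mod 61).
13^2 ≡ 47 (mod 61)
13^4 ≡ 13 (mod 61)
13^8 ≡ 47 (mod 61)
13^16 ≡ 13 (mod 61)
13^30 = 13^(16+8+4+2) ≡ 1 (mod 61).
Result is 1, so (135/61) = 1.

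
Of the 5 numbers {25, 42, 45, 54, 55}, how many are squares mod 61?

(25/61) = +1 → QR.
(42/61) = +1 → QR.
(45/61) = +1 → QR.
(54/61) = -1 → non-residue.
(55/61) = -1 → non-residue.
Total quadratic residues among the 5: 3.

3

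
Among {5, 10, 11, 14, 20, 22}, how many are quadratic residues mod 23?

(5/23) = -1 → non-residue.
(10/23) = -1 → non-residue.
(11/23) = -1 → non-residue.
(14/23) = -1 → non-residue.
(20/23) = -1 → non-residue.
(22/23) = -1 → non-residue.
Total quadratic residues among the 6: 0.

0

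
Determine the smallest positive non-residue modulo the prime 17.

3

(2/17) = +1, so 2 is a residue.
(3/17) = −1, so 3 is the smallest positive non-residue mod 17.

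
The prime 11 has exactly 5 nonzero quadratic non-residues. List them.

Square k = 1,…,5 (k and 11−k give the same square):
1²=1, 2²=4, 3²=9, 4²≡5, 5²≡3 (mod 11).
The residues are {1, 3, 4, 5, 9}; the non-residues are the remaining 5 nonzero classes.

2, 6, 7, 8, 10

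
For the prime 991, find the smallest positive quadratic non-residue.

3

(2/991) = +1, so 2 is a residue.
(3/991) = −1, so 3 is the smallest positive non-residue mod 991.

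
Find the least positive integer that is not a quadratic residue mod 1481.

(2/1481) = +1, so 2 is a residue.
(3/1481) = −1, so 3 is the smallest positive non-residue mod 1481.

3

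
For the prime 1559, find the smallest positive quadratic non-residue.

17

(2/1559) = +1, so 2 is a residue.
(3/1559) = +1, so 3 is a residue.
(4/1559) = +1, so 4 is a residue.
(5/1559) = +1, so 5 is a residue.
(6/1559) = +1, so 6 is a residue.
(7/1559) = +1, so 7 is a residue.
(8/1559) = +1, so 8 is a residue.
(9/1559) = +1, so 9 is a residue.
(10/1559) = +1, so 10 is a residue.
(11/1559) = +1, so 11 is a residue.
(12/1559) = +1, so 12 is a residue.
(13/1559) = +1, so 13 is a residue.
(14/1559) = +1, so 14 is a residue.
(15/1559) = +1, so 15 is a residue.
(16/1559) = +1, so 16 is a residue.
(17/1559) = −1, so 17 is the smallest positive non-residue mod 1559.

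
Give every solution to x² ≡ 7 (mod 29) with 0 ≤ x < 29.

6, 23

29 ≡ 1 (mod 4), so we find a root by search.
Trying successive values, 6² = 36 ≡ 7 (mod 29). The other root is 29 − 6 = 23.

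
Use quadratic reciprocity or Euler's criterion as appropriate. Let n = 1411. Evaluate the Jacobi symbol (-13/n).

First reduce: -13 ≡ 1398 (mod 1411).
Pull out 2: since 1411 ≡ 3 (mod 8), (2/1411) = -1.
Reciprocity: 699 ≡ 3 and 1411 ≡ 3 (mod 4), so (699/1411) = −(1411/699).
Reduce top mod 699: now compute (13/699).
Reciprocity: 13 ≡ 1 and 699 ≡ 3 (mod 4), so (13/699) = +(699/13).
Reduce top mod 13: now compute (10/13).
Pull out 2: since 13 ≡ 5 (mod 8), (2/13) = -1.
Reciprocity: 5 ≡ 1 and 13 ≡ 1 (mod 4), so (5/13) = +(13/5).
Reduce top mod 5: now compute (3/5).
Reciprocity: 3 ≡ 3 and 5 ≡ 1 (mod 4), so (3/5) = +(5/3).
Reduce top mod 3: now compute (2/3).
Pull out 2: since 3 ≡ 3 (mod 8), (2/3) = -1.
Reached (1/3) = 1. Collecting the sign flips along the way, the symbol is +1.

1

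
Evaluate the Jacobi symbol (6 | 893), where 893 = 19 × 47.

1

Pull out 2: since 893 ≡ 5 (mod 8), (2/893) = -1.
Reciprocity: 3 ≡ 3 and 893 ≡ 1 (mod 4), so (3/893) = +(893/3).
Reduce top mod 3: now compute (2/3).
Pull out 2: since 3 ≡ 3 (mod 8), (2/3) = -1.
Reached (1/3) = 1. Collecting the sign flips along the way, the symbol is +1.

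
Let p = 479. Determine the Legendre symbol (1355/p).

First reduce: 1355 ≡ 397 (mod 479).
Reciprocity: 397 ≡ 1 and 479 ≡ 3 (mod 4), so (397/479) = +(479/397).
Reduce top mod 397: now compute (82/397).
Pull out 2: since 397 ≡ 5 (mod 8), (2/397) = -1.
Reciprocity: 41 ≡ 1 and 397 ≡ 1 (mod 4), so (41/397) = +(397/41).
Reduce top mod 41: now compute (28/41).
Pull out 2^2: since 41 ≡ 1 (mod 8), (2/41) = +1, so (2/41)^2 = +1.
Reciprocity: 7 ≡ 3 and 41 ≡ 1 (mod 4), so (7/41) = +(41/7).
Reduce top mod 7: now compute (6/7).
Pull out 2: since 7 ≡ 7 (mod 8), (2/7) = +1.
Reciprocity: 3 ≡ 3 and 7 ≡ 3 (mod 4), so (3/7) = −(7/3).
Reduce top mod 3: now compute (1/3).
Reached (1/3) = 1. Collecting the sign flips along the way, the symbol is +1.

1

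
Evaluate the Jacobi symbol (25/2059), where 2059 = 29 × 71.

Reciprocity: 25 ≡ 1 and 2059 ≡ 3 (mod 4), so (25/2059) = +(2059/25).
Reduce top mod 25: now compute (9/25).
Reciprocity: 9 ≡ 1 and 25 ≡ 1 (mod 4), so (9/25) = +(25/9).
Reduce top mod 9: now compute (7/9).
Reciprocity: 7 ≡ 3 and 9 ≡ 1 (mod 4), so (7/9) = +(9/7).
Reduce top mod 7: now compute (2/7).
Pull out 2: since 7 ≡ 7 (mod 8), (2/7) = +1.
Reached (1/7) = 1. Collecting the sign flips along the way, the symbol is +1.

1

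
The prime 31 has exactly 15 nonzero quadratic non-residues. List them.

3 6 11 12 13 15 17 21 22 23 24 26 27 29 30

Square k = 1,…,15 (k and 31−k give the same square):
1²=1, 2²=4, 3²=9, 4²=16, 5²=25, 6²≡5, 7²≡18, 8²≡2, 9²≡19, 10²≡7, 11²≡28, 12²≡20, 13²≡14, 14²≡10, 15²≡8 (mod 31).
The residues are {1, 2, 4, 5, 7, 8, 9, 10, 14, 16, 18, 19, 20, 25, 28}; the non-residues are the remaining 15 nonzero classes.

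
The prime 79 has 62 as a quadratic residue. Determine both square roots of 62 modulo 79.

33, 46

Since 79 ≡ 3 (mod 4), a square root of 62 is 62^((79+1)/4) = 62^20 mod 79.
Repeated squaring: 62^2≡52, 62^4≡18, 62^8≡8, 62^16≡64 (mod 79).
62^20 = 62^(16+4) ≡ 46 (mod 79).
Check: 46² = 2116 ≡ 62 (mod 79). The two roots are 33 and 46.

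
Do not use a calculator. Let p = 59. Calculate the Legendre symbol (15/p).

Euler's criterion: (15/59) ≡ 15^29 (mod 59).
15^2 ≡ 48 (mod 59)
15^4 ≡ 3 (mod 59)
15^8 ≡ 9 (mod 59)
15^16 ≡ 22 (mod 59)
15^29 = 15^(16+8+4+1) ≡ 1 (mod 59).
Result is 1, so (15/59) = 1.

1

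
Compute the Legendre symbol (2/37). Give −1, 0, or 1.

Euler's criterion: (2/37) ≡ 2^18 (mod 37).
2^2 ≡ 4 (mod 37)
2^4 ≡ 16 (mod 37)
2^8 ≡ 34 (mod 37)
2^16 ≡ 9 (mod 37)
2^18 = 2^(16+2) ≡ 36 (mod 37).
Result is 36 ≡ −1, so (2/37) = −1.

-1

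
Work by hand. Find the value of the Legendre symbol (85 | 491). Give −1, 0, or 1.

1

Euler's criterion: (85/491) ≡ 85^245 (mod 491).
85^2 ≡ 351 (mod 491)
85^4 ≡ 451 (mod 491)
85^8 ≡ 127 (mod 491)
85^16 ≡ 417 (mod 491)
85^32 ≡ 75 (mod 491)
85^64 ≡ 224 (mod 491)
85^128 ≡ 94 (mod 491)
85^245 = 85^(128+64+32+16+4+1) ≡ 1 (mod 491).
Result is 1, so (85/491) = 1.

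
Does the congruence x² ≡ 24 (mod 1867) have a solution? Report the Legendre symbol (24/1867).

Pull out 2^3: since 1867 ≡ 3 (mod 8), (2/1867) = -1, so (2/1867)^3 = -1.
Reciprocity: 3 ≡ 3 and 1867 ≡ 3 (mod 4), so (3/1867) = −(1867/3).
Reduce top mod 3: now compute (1/3).
Reached (1/3) = 1. Collecting the sign flips along the way, the symbol is +1.

1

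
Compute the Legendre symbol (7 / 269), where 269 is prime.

-1

Reciprocity: 7 ≡ 3 and 269 ≡ 1 (mod 4), so (7/269) = +(269/7).
Reduce top mod 7: now compute (3/7).
Reciprocity: 3 ≡ 3 and 7 ≡ 3 (mod 4), so (3/7) = −(7/3).
Reduce top mod 3: now compute (1/3).
Reached (1/3) = 1. Collecting the sign flips along the way, the symbol is -1.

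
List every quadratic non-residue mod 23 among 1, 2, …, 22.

5 7 10 11 14 15 17 19 20 21 22

Square k = 1,…,11 (k and 23−k give the same square):
1²=1, 2²=4, 3²=9, 4²=16, 5²≡2, 6²≡13, 7²≡3, 8²≡18, 9²≡12, 10²≡8, 11²≡6 (mod 23).
The residues are {1, 2, 3, 4, 6, 8, 9, 12, 13, 16, 18}; the non-residues are the remaining 11 nonzero classes.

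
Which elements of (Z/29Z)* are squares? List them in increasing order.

1,4,5,6,7,9,13,16,20,22,23,24,25,28

Square k = 1,…,14 (k and 29−k give the same square):
1²=1, 2²=4, 3²=9, 4²=16, 5²=25, 6²≡7, 7²≡20, 8²≡6, 9²≡23, 10²≡13, 11²≡5, 12²≡28, 13²≡24, 14²≡22 (mod 29).
So the quadratic residues mod 29 are {1, 4, 5, 6, 7, 9, 13, 16, 20, 22, 23, 24, 25, 28}.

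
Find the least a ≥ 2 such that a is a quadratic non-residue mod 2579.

(2/2579) = −1, so 2 is the smallest positive non-residue mod 2579.

2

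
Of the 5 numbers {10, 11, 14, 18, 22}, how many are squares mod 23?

(10/23) = -1 → non-residue.
(11/23) = -1 → non-residue.
(14/23) = -1 → non-residue.
(18/23) = +1 → QR.
(22/23) = -1 → non-residue.
Total quadratic residues among the 5: 1.

1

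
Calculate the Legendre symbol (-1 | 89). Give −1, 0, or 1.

First reduce: -1 ≡ 88 (mod 89).
Pull out 2^3: since 89 ≡ 1 (mod 8), (2/89) = +1, so (2/89)^3 = +1.
Reciprocity: 11 ≡ 3 and 89 ≡ 1 (mod 4), so (11/89) = +(89/11).
Reduce top mod 11: now compute (1/11).
Reached (1/11) = 1. Collecting the sign flips along the way, the symbol is +1.

1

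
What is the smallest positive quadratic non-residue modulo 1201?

(2/1201) = +1, so 2 is a residue.
(3/1201) = +1, so 3 is a residue.
(4/1201) = +1, so 4 is a residue.
(5/1201) = +1, so 5 is a residue.
(6/1201) = +1, so 6 is a residue.
(7/1201) = +1, so 7 is a residue.
(8/1201) = +1, so 8 is a residue.
(9/1201) = +1, so 9 is a residue.
(10/1201) = +1, so 10 is a residue.
(11/1201) = −1, so 11 is the smallest positive non-residue mod 1201.

11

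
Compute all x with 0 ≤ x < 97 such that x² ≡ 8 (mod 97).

97 ≡ 1 (mod 4), so we find a root by search.
Trying successive values, 28² = 784 ≡ 8 (mod 97). The other root is 97 − 28 = 69.

28, 69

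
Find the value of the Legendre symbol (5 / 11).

Reciprocity: 5 ≡ 1 and 11 ≡ 3 (mod 4), so (5/11) = +(11/5).
Reduce top mod 5: now compute (1/5).
Reached (1/5) = 1. Collecting the sign flips along the way, the symbol is +1.

1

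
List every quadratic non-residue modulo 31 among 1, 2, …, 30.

3 6 11 12 13 15 17 21 22 23 24 26 27 29 30

Square k = 1,…,15 (k and 31−k give the same square):
1²=1, 2²=4, 3²=9, 4²=16, 5²=25, 6²≡5, 7²≡18, 8²≡2, 9²≡19, 10²≡7, 11²≡28, 12²≡20, 13²≡14, 14²≡10, 15²≡8 (mod 31).
The residues are {1, 2, 4, 5, 7, 8, 9, 10, 14, 16, 18, 19, 20, 25, 28}; the non-residues are the remaining 15 nonzero classes.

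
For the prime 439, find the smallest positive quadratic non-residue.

3

(2/439) = +1, so 2 is a residue.
(3/439) = −1, so 3 is the smallest positive non-residue mod 439.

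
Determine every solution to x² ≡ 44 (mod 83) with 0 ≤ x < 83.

Since 83 ≡ 3 (mod 4), a square root of 44 is 44^((83+1)/4) = 44^21 mod 83.
Repeated squaring: 44^2≡27, 44^4≡65, 44^8≡75, 44^16≡64 (mod 83).
44^21 = 44^(16+4+1) ≡ 25 (mod 83).
Check: 25² = 625 ≡ 44 (mod 83). The two roots are 25 and 58.

25, 58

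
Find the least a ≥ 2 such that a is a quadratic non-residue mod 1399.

3

(2/1399) = +1, so 2 is a residue.
(3/1399) = −1, so 3 is the smallest positive non-residue mod 1399.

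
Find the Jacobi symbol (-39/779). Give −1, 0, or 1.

First reduce: -39 ≡ 740 (mod 779).
Pull out 2^2: since 779 ≡ 3 (mod 8), (2/779) = -1, so (2/779)^2 = +1.
Reciprocity: 185 ≡ 1 and 779 ≡ 3 (mod 4), so (185/779) = +(779/185).
Reduce top mod 185: now compute (39/185).
Reciprocity: 39 ≡ 3 and 185 ≡ 1 (mod 4), so (39/185) = +(185/39).
Reduce top mod 39: now compute (29/39).
Reciprocity: 29 ≡ 1 and 39 ≡ 3 (mod 4), so (29/39) = +(39/29).
Reduce top mod 29: now compute (10/29).
Pull out 2: since 29 ≡ 5 (mod 8), (2/29) = -1.
Reciprocity: 5 ≡ 1 and 29 ≡ 1 (mod 4), so (5/29) = +(29/5).
Reduce top mod 5: now compute (4/5).
Pull out 2^2: since 5 ≡ 5 (mod 8), (2/5) = -1, so (2/5)^2 = +1.
Reached (1/5) = 1. Collecting the sign flips along the way, the symbol is -1.

-1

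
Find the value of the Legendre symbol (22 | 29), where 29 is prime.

Euler's criterion: (22/29) ≡ 22^14 (mod 29).
22^2 ≡ 20 (mod 29)
22^4 ≡ 23 (mod 29)
22^8 ≡ 7 (mod 29)
22^14 = 22^(8+4+2) ≡ 1 (mod 29).
Result is 1, so (22/29) = 1.

1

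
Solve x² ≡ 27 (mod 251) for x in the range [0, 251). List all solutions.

23, 228

Since 251 ≡ 3 (mod 4), a square root of 27 is 27^((251+1)/4) = 27^63 mod 251.
Repeated squaring: 27^2≡227, 27^4≡74, 27^8≡205, 27^16≡108, 27^32≡118 (mod 251).
27^63 = 27^(32+16+8+4+2+1) ≡ 23 (mod 251).
Check: 23² = 529 ≡ 27 (mod 251). The two roots are 23 and 228.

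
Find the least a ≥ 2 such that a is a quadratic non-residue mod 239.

7

(2/239) = +1, so 2 is a residue.
(3/239) = +1, so 3 is a residue.
(4/239) = +1, so 4 is a residue.
(5/239) = +1, so 5 is a residue.
(6/239) = +1, so 6 is a residue.
(7/239) = −1, so 7 is the smallest positive non-residue mod 239.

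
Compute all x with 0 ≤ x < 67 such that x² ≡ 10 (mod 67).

12, 55

Since 67 ≡ 3 (mod 4), a square root of 10 is 10^((67+1)/4) = 10^17 mod 67.
Repeated squaring: 10^2≡33, 10^4≡17, 10^8≡21, 10^16≡39 (mod 67).
10^17 = 10^(16+1) ≡ 55 (mod 67).
Check: 55² = 3025 ≡ 10 (mod 67). The two roots are 12 and 55.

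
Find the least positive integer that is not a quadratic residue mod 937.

(2/937) = +1, so 2 is a residue.
(3/937) = +1, so 3 is a residue.
(4/937) = +1, so 4 is a residue.
(5/937) = −1, so 5 is the smallest positive non-residue mod 937.

5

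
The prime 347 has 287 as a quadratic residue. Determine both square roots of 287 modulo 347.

89, 258

Since 347 ≡ 3 (mod 4), a square root of 287 is 287^((347+1)/4) = 287^87 mod 347.
Repeated squaring: 287^2≡130, 287^4≡244, 287^8≡199, 287^16≡43, 287^32≡114, 287^64≡157 (mod 347).
287^87 = 287^(64+16+4+2+1) ≡ 89 (mod 347).
Check: 89² = 7921 ≡ 287 (mod 347). The two roots are 89 and 258.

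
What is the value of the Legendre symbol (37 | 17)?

-1

Euler's criterion: (37/17) ≡ 3^8 (mod 17).
3^2 ≡ 9 (mod 17)
3^4 ≡ 13 (mod 17)
3^8 ≡ 16 (mod 17)
3^8 = 3^(8) ≡ 16 (mod 17).
Result is 16 ≡ −1, so (37/17) = −1.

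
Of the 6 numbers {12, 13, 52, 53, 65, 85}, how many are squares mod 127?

(12/127) = -1 → non-residue.
(13/127) = +1 → QR.
(52/127) = +1 → QR.
(53/127) = -1 → non-residue.
(65/127) = -1 → non-residue.
(85/127) = -1 → non-residue.
Total quadratic residues among the 6: 2.

2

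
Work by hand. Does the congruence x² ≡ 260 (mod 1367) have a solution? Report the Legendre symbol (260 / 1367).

1

Pull out 2^2: since 1367 ≡ 7 (mod 8), (2/1367) = +1, so (2/1367)^2 = +1.
Reciprocity: 65 ≡ 1 and 1367 ≡ 3 (mod 4), so (65/1367) = +(1367/65).
Reduce top mod 65: now compute (2/65).
Pull out 2: since 65 ≡ 1 (mod 8), (2/65) = +1.
Reached (1/65) = 1. Collecting the sign flips along the way, the symbol is +1.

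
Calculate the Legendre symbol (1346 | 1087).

1

Euler's criterion: (1346/1087) ≡ 259^543 (mod 1087).
259^2 ≡ 774 (mod 1087)
259^4 ≡ 139 (mod 1087)
259^8 ≡ 842 (mod 1087)
259^16 ≡ 240 (mod 1087)
259^32 ≡ 1076 (mod 1087)
259^64 ≡ 121 (mod 1087)
259^128 ≡ 510 (mod 1087)
259^256 ≡ 307 (mod 1087)
259^512 ≡ 767 (mod 1087)
259^543 = 259^(512+16+8+4+2+1) ≡ 1 (mod 1087).
Result is 1, so (1346/1087) = 1.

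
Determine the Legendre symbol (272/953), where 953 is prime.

Pull out 2^4: since 953 ≡ 1 (mod 8), (2/953) = +1, so (2/953)^4 = +1.
Reciprocity: 17 ≡ 1 and 953 ≡ 1 (mod 4), so (17/953) = +(953/17).
Reduce top mod 17: now compute (1/17).
Reached (1/17) = 1. Collecting the sign flips along the way, the symbol is +1.

1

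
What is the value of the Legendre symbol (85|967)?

Euler's criterion: (85/967) ≡ 85^483 (mod 967).
85^2 ≡ 456 (mod 967)
85^4 ≡ 31 (mod 967)
85^8 ≡ 961 (mod 967)
85^16 ≡ 36 (mod 967)
85^32 ≡ 329 (mod 967)
85^64 ≡ 904 (mod 967)
85^128 ≡ 101 (mod 967)
85^256 ≡ 531 (mod 967)
85^483 = 85^(256+128+64+32+2+1) ≡ 966 (mod 967).
Result is 966 ≡ −1, so (85/967) = −1.

-1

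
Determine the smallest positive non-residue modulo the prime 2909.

(2/2909) = −1, so 2 is the smallest positive non-residue mod 2909.

2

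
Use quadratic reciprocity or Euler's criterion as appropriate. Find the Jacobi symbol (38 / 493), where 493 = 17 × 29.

Pull out 2: since 493 ≡ 5 (mod 8), (2/493) = -1.
Reciprocity: 19 ≡ 3 and 493 ≡ 1 (mod 4), so (19/493) = +(493/19).
Reduce top mod 19: now compute (18/19).
Pull out 2: since 19 ≡ 3 (mod 8), (2/19) = -1.
Reciprocity: 9 ≡ 1 and 19 ≡ 3 (mod 4), so (9/19) = +(19/9).
Reduce top mod 9: now compute (1/9).
Reached (1/9) = 1. Collecting the sign flips along the way, the symbol is +1.

1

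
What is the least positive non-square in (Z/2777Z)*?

(2/2777) = +1, so 2 is a residue.
(3/2777) = −1, so 3 is the smallest positive non-residue mod 2777.

3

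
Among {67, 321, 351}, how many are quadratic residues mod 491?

(67/491) = -1 → non-residue.
(321/491) = +1 → QR.
(351/491) = +1 → QR.
Total quadratic residues among the 3: 2.

2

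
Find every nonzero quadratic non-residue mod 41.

3 6 7 11 12 13 14 15 17 19 22 24 26 27 28 29 30 34 35 38

Square k = 1,…,20 (k and 41−k give the same square):
1²=1, 2²=4, 3²=9, 4²=16, 5²=25, 6²=36, 7²≡8, 8²≡23, 9²≡40, 10²≡18, 11²≡39, 12²≡21, 13²≡5, 14²≡32, 15²≡20, 16²≡10, 17²≡2, 18²≡37, 19²≡33, 20²≡31 (mod 41).
The residues are {1, 2, 4, 5, 8, 9, 10, 16, 18, 20, 21, 23, 25, 31, 32, 33, 36, 37, 39, 40}; the non-residues are the remaining 20 nonzero classes.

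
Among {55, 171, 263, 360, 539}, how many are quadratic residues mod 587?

(55/587) = +1 → QR.
(171/587) = -1 → non-residue.
(263/587) = -1 → non-residue.
(360/587) = +1 → QR.
(539/587) = -1 → non-residue.
Total quadratic residues among the 5: 2.

2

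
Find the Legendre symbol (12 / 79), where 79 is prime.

-1

Pull out 2^2: since 79 ≡ 7 (mod 8), (2/79) = +1, so (2/79)^2 = +1.
Reciprocity: 3 ≡ 3 and 79 ≡ 3 (mod 4), so (3/79) = −(79/3).
Reduce top mod 3: now compute (1/3).
Reached (1/3) = 1. Collecting the sign flips along the way, the symbol is -1.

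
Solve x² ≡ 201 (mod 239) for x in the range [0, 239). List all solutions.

100, 139

Since 239 ≡ 3 (mod 4), a square root of 201 is 201^((239+1)/4) = 201^60 mod 239.
Repeated squaring: 201^2≡10, 201^4≡100, 201^8≡201, 201^16≡10, 201^32≡100 (mod 239).
201^60 = 201^(32+16+8+4) ≡ 100 (mod 239).
Check: 100² = 10000 ≡ 201 (mod 239). The two roots are 100 and 139.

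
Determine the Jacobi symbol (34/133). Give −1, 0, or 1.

1

Pull out 2: since 133 ≡ 5 (mod 8), (2/133) = -1.
Reciprocity: 17 ≡ 1 and 133 ≡ 1 (mod 4), so (17/133) = +(133/17).
Reduce top mod 17: now compute (14/17).
Pull out 2: since 17 ≡ 1 (mod 8), (2/17) = +1.
Reciprocity: 7 ≡ 3 and 17 ≡ 1 (mod 4), so (7/17) = +(17/7).
Reduce top mod 7: now compute (3/7).
Reciprocity: 3 ≡ 3 and 7 ≡ 3 (mod 4), so (3/7) = −(7/3).
Reduce top mod 3: now compute (1/3).
Reached (1/3) = 1. Collecting the sign flips along the way, the symbol is +1.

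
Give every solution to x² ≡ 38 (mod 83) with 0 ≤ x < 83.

11, 72

Since 83 ≡ 3 (mod 4), a square root of 38 is 38^((83+1)/4) = 38^21 mod 83.
Repeated squaring: 38^2≡33, 38^4≡10, 38^8≡17, 38^16≡40 (mod 83).
38^21 = 38^(16+4+1) ≡ 11 (mod 83).
Check: 11² = 121 ≡ 38 (mod 83). The two roots are 11 and 72.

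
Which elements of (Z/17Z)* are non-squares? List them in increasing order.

Square k = 1,…,8 (k and 17−k give the same square):
1²=1, 2²=4, 3²=9, 4²=16, 5²≡8, 6²≡2, 7²≡15, 8²≡13 (mod 17).
The residues are {1, 2, 4, 8, 9, 13, 15, 16}; the non-residues are the remaining 8 nonzero classes.

3 5 6 7 10 11 12 14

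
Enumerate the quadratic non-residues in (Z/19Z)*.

2 3 8 10 12 13 14 15 18

Square k = 1,…,9 (k and 19−k give the same square):
1²=1, 2²=4, 3²=9, 4²=16, 5²≡6, 6²≡17, 7²≡11, 8²≡7, 9²≡5 (mod 19).
The residues are {1, 4, 5, 6, 7, 9, 11, 16, 17}; the non-residues are the remaining 9 nonzero classes.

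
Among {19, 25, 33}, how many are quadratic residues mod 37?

(19/37) = -1 → non-residue.
(25/37) = +1 → QR.
(33/37) = +1 → QR.
Total quadratic residues among the 3: 2.

2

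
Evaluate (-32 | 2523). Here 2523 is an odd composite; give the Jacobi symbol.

1

First reduce: -32 ≡ 2491 (mod 2523).
Reciprocity: 2491 ≡ 3 and 2523 ≡ 3 (mod 4), so (2491/2523) = −(2523/2491).
Reduce top mod 2491: now compute (32/2491).
Pull out 2^5: since 2491 ≡ 3 (mod 8), (2/2491) = -1, so (2/2491)^5 = -1.
Reached (1/2491) = 1. Collecting the sign flips along the way, the symbol is +1.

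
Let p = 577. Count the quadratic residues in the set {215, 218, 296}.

(215/577) = +1 → QR.
(218/577) = -1 → non-residue.
(296/577) = -1 → non-residue.
Total quadratic residues among the 3: 1.

1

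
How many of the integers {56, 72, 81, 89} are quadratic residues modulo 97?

3

(56/97) = -1 → non-residue.
(72/97) = +1 → QR.
(81/97) = +1 → QR.
(89/97) = +1 → QR.
Total quadratic residues among the 4: 3.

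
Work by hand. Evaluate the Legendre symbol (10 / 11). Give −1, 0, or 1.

Pull out 2: since 11 ≡ 3 (mod 8), (2/11) = -1.
Reciprocity: 5 ≡ 1 and 11 ≡ 3 (mod 4), so (5/11) = +(11/5).
Reduce top mod 5: now compute (1/5).
Reached (1/5) = 1. Collecting the sign flips along the way, the symbol is -1.

-1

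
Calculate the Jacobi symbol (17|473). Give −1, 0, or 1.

Reciprocity: 17 ≡ 1 and 473 ≡ 1 (mod 4), so (17/473) = +(473/17).
Reduce top mod 17: now compute (14/17).
Pull out 2: since 17 ≡ 1 (mod 8), (2/17) = +1.
Reciprocity: 7 ≡ 3 and 17 ≡ 1 (mod 4), so (7/17) = +(17/7).
Reduce top mod 7: now compute (3/7).
Reciprocity: 3 ≡ 3 and 7 ≡ 3 (mod 4), so (3/7) = −(7/3).
Reduce top mod 3: now compute (1/3).
Reached (1/3) = 1. Collecting the sign flips along the way, the symbol is -1.

-1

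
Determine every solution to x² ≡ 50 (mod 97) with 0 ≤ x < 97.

97 ≡ 1 (mod 4), so we find a root by search.
Trying successive values, 27² = 729 ≡ 50 (mod 97). The other root is 97 − 27 = 70.

27, 70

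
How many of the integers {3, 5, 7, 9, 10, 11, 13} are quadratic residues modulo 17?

(3/17) = -1 → non-residue.
(5/17) = -1 → non-residue.
(7/17) = -1 → non-residue.
(9/17) = +1 → QR.
(10/17) = -1 → non-residue.
(11/17) = -1 → non-residue.
(13/17) = +1 → QR.
Total quadratic residues among the 7: 2.

2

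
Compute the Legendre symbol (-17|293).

1

Euler's criterion: (-17/293) ≡ 276^146 (mod 293).
276^2 ≡ 289 (mod 293)
276^4 ≡ 16 (mod 293)
276^8 ≡ 256 (mod 293)
276^16 ≡ 197 (mod 293)
276^32 ≡ 133 (mod 293)
276^64 ≡ 109 (mod 293)
276^128 ≡ 161 (mod 293)
276^146 = 276^(128+16+2) ≡ 1 (mod 293).
Result is 1, so (-17/293) = 1.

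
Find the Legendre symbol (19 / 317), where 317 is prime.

-1

Reciprocity: 19 ≡ 3 and 317 ≡ 1 (mod 4), so (19/317) = +(317/19).
Reduce top mod 19: now compute (13/19).
Reciprocity: 13 ≡ 1 and 19 ≡ 3 (mod 4), so (13/19) = +(19/13).
Reduce top mod 13: now compute (6/13).
Pull out 2: since 13 ≡ 5 (mod 8), (2/13) = -1.
Reciprocity: 3 ≡ 3 and 13 ≡ 1 (mod 4), so (3/13) = +(13/3).
Reduce top mod 3: now compute (1/3).
Reached (1/3) = 1. Collecting the sign flips along the way, the symbol is -1.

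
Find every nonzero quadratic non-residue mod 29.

2, 3, 8, 10, 11, 12, 14, 15, 17, 18, 19, 21, 26, 27

Square k = 1,…,14 (k and 29−k give the same square):
1²=1, 2²=4, 3²=9, 4²=16, 5²=25, 6²≡7, 7²≡20, 8²≡6, 9²≡23, 10²≡13, 11²≡5, 12²≡28, 13²≡24, 14²≡22 (mod 29).
The residues are {1, 4, 5, 6, 7, 9, 13, 16, 20, 22, 23, 24, 25, 28}; the non-residues are the remaining 14 nonzero classes.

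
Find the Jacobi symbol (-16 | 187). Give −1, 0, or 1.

-1

First reduce: -16 ≡ 171 (mod 187).
Reciprocity: 171 ≡ 3 and 187 ≡ 3 (mod 4), so (171/187) = −(187/171).
Reduce top mod 171: now compute (16/171).
Pull out 2^4: since 171 ≡ 3 (mod 8), (2/171) = -1, so (2/171)^4 = +1.
Reached (1/171) = 1. Collecting the sign flips along the way, the symbol is -1.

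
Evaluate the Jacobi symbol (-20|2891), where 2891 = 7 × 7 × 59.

-1

First reduce: -20 ≡ 2871 (mod 2891).
Reciprocity: 2871 ≡ 3 and 2891 ≡ 3 (mod 4), so (2871/2891) = −(2891/2871).
Reduce top mod 2871: now compute (20/2871).
Pull out 2^2: since 2871 ≡ 7 (mod 8), (2/2871) = +1, so (2/2871)^2 = +1.
Reciprocity: 5 ≡ 1 and 2871 ≡ 3 (mod 4), so (5/2871) = +(2871/5).
Reduce top mod 5: now compute (1/5).
Reached (1/5) = 1. Collecting the sign flips along the way, the symbol is -1.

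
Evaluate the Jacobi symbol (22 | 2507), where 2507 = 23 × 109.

Pull out 2: since 2507 ≡ 3 (mod 8), (2/2507) = -1.
Reciprocity: 11 ≡ 3 and 2507 ≡ 3 (mod 4), so (11/2507) = −(2507/11).
Reduce top mod 11: now compute (10/11).
Pull out 2: since 11 ≡ 3 (mod 8), (2/11) = -1.
Reciprocity: 5 ≡ 1 and 11 ≡ 3 (mod 4), so (5/11) = +(11/5).
Reduce top mod 5: now compute (1/5).
Reached (1/5) = 1. Collecting the sign flips along the way, the symbol is -1.

-1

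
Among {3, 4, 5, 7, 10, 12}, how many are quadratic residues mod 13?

(3/13) = +1 → QR.
(4/13) = +1 → QR.
(5/13) = -1 → non-residue.
(7/13) = -1 → non-residue.
(10/13) = +1 → QR.
(12/13) = +1 → QR.
Total quadratic residues among the 6: 4.

4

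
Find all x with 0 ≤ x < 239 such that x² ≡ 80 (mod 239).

115, 124

Since 239 ≡ 3 (mod 4), a square root of 80 is 80^((239+1)/4) = 80^60 mod 239.
Repeated squaring: 80^2≡186, 80^4≡180, 80^8≡135, 80^16≡61, 80^32≡136 (mod 239).
80^60 = 80^(32+16+8+4) ≡ 124 (mod 239).
Check: 124² = 15376 ≡ 80 (mod 239). The two roots are 115 and 124.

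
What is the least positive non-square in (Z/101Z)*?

(2/101) = −1, so 2 is the smallest positive non-residue mod 101.

2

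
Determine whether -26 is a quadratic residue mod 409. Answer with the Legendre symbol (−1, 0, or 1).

-1

First reduce: -26 ≡ 383 (mod 409).
Reciprocity: 383 ≡ 3 and 409 ≡ 1 (mod 4), so (383/409) = +(409/383).
Reduce top mod 383: now compute (26/383).
Pull out 2: since 383 ≡ 7 (mod 8), (2/383) = +1.
Reciprocity: 13 ≡ 1 and 383 ≡ 3 (mod 4), so (13/383) = +(383/13).
Reduce top mod 13: now compute (6/13).
Pull out 2: since 13 ≡ 5 (mod 8), (2/13) = -1.
Reciprocity: 3 ≡ 3 and 13 ≡ 1 (mod 4), so (3/13) = +(13/3).
Reduce top mod 3: now compute (1/3).
Reached (1/3) = 1. Collecting the sign flips along the way, the symbol is -1.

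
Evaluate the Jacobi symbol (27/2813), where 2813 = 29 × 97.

-1

Reciprocity: 27 ≡ 3 and 2813 ≡ 1 (mod 4), so (27/2813) = +(2813/27).
Reduce top mod 27: now compute (5/27).
Reciprocity: 5 ≡ 1 and 27 ≡ 3 (mod 4), so (5/27) = +(27/5).
Reduce top mod 5: now compute (2/5).
Pull out 2: since 5 ≡ 5 (mod 8), (2/5) = -1.
Reached (1/5) = 1. Collecting the sign flips along the way, the symbol is -1.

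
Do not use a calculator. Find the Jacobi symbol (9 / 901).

1

Reciprocity: 9 ≡ 1 and 901 ≡ 1 (mod 4), so (9/901) = +(901/9).
Reduce top mod 9: now compute (1/9).
Reached (1/9) = 1. Collecting the sign flips along the way, the symbol is +1.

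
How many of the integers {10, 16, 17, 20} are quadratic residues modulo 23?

1

(10/23) = -1 → non-residue.
(16/23) = +1 → QR.
(17/23) = -1 → non-residue.
(20/23) = -1 → non-residue.
Total quadratic residues among the 4: 1.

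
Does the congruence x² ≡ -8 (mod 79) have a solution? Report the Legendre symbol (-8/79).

-1

First reduce: -8 ≡ 71 (mod 79).
Reciprocity: 71 ≡ 3 and 79 ≡ 3 (mod 4), so (71/79) = −(79/71).
Reduce top mod 71: now compute (8/71).
Pull out 2^3: since 71 ≡ 7 (mod 8), (2/71) = +1, so (2/71)^3 = +1.
Reached (1/71) = 1. Collecting the sign flips along the way, the symbol is -1.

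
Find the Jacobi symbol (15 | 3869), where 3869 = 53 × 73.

-1

Reciprocity: 15 ≡ 3 and 3869 ≡ 1 (mod 4), so (15/3869) = +(3869/15).
Reduce top mod 15: now compute (14/15).
Pull out 2: since 15 ≡ 7 (mod 8), (2/15) = +1.
Reciprocity: 7 ≡ 3 and 15 ≡ 3 (mod 4), so (7/15) = −(15/7).
Reduce top mod 7: now compute (1/7).
Reached (1/7) = 1. Collecting the sign flips along the way, the symbol is -1.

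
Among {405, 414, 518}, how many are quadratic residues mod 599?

(405/599) = +1 → QR.
(414/599) = -1 → non-residue.
(518/599) = -1 → non-residue.
Total quadratic residues among the 3: 1.

1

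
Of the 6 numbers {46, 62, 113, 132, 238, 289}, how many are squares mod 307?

4

(46/307) = +1 → QR.
(62/307) = +1 → QR.
(113/307) = +1 → QR.
(132/307) = -1 → non-residue.
(238/307) = -1 → non-residue.
(289/307) = +1 → QR.
Total quadratic residues among the 6: 4.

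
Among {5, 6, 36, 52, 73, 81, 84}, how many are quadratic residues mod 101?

6

(5/101) = +1 → QR.
(6/101) = +1 → QR.
(36/101) = +1 → QR.
(52/101) = +1 → QR.
(73/101) = -1 → non-residue.
(81/101) = +1 → QR.
(84/101) = +1 → QR.
Total quadratic residues among the 7: 6.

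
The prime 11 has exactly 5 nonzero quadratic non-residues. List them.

Square k = 1,…,5 (k and 11−k give the same square):
1²=1, 2²=4, 3²=9, 4²≡5, 5²≡3 (mod 11).
The residues are {1, 3, 4, 5, 9}; the non-residues are the remaining 5 nonzero classes.

2,6,7,8,10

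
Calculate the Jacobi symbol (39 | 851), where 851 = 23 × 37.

Reciprocity: 39 ≡ 3 and 851 ≡ 3 (mod 4), so (39/851) = −(851/39).
Reduce top mod 39: now compute (32/39).
Pull out 2^5: since 39 ≡ 7 (mod 8), (2/39) = +1, so (2/39)^5 = +1.
Reached (1/39) = 1. Collecting the sign flips along the way, the symbol is -1.

-1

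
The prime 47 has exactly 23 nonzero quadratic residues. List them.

Square k = 1,…,23 (k and 47−k give the same square):
1²=1, 2²=4, 3²=9, 4²=16, 5²=25, 6²=36, 7²≡2, 8²≡17, 9²≡34, 10²≡6, 11²≡27, 12²≡3, 13²≡28, 14²≡8, 15²≡37, 16²≡21, 17²≡7, 18²≡42, 19²≡32, 20²≡24, 21²≡18, 22²≡14, 23²≡12 (mod 47).
So the quadratic residues mod 47 are {1, 2, 3, 4, 6, 7, 8, 9, 12, 14, 16, 17, 18, 21, 24, 25, 27, 28, 32, 34, 36, 37, 42}.

1 2 3 4 6 7 8 9 12 14 16 17 18 21 24 25 27 28 32 34 36 37 42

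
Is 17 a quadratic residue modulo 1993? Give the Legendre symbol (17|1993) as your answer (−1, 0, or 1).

Reciprocity: 17 ≡ 1 and 1993 ≡ 1 (mod 4), so (17/1993) = +(1993/17).
Reduce top mod 17: now compute (4/17).
Pull out 2^2: since 17 ≡ 1 (mod 8), (2/17) = +1, so (2/17)^2 = +1.
Reached (1/17) = 1. Collecting the sign flips along the way, the symbol is +1.

1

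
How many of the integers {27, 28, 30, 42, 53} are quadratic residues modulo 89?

2

(27/89) = -1 → non-residue.
(28/89) = -1 → non-residue.
(30/89) = -1 → non-residue.
(42/89) = +1 → QR.
(53/89) = +1 → QR.
Total quadratic residues among the 5: 2.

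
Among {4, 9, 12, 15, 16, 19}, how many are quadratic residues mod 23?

(4/23) = +1 → QR.
(9/23) = +1 → QR.
(12/23) = +1 → QR.
(15/23) = -1 → non-residue.
(16/23) = +1 → QR.
(19/23) = -1 → non-residue.
Total quadratic residues among the 6: 4.

4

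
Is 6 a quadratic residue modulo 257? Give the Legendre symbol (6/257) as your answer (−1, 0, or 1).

-1

Pull out 2: since 257 ≡ 1 (mod 8), (2/257) = +1.
Reciprocity: 3 ≡ 3 and 257 ≡ 1 (mod 4), so (3/257) = +(257/3).
Reduce top mod 3: now compute (2/3).
Pull out 2: since 3 ≡ 3 (mod 8), (2/3) = -1.
Reached (1/3) = 1. Collecting the sign flips along the way, the symbol is -1.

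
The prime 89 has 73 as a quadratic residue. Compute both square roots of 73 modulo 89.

42, 47

89 ≡ 1 (mod 4), so we find a root by search.
Trying successive values, 42² = 1764 ≡ 73 (mod 89). The other root is 89 − 42 = 47.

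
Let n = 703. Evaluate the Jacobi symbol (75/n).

Reciprocity: 75 ≡ 3 and 703 ≡ 3 (mod 4), so (75/703) = −(703/75).
Reduce top mod 75: now compute (28/75).
Pull out 2^2: since 75 ≡ 3 (mod 8), (2/75) = -1, so (2/75)^2 = +1.
Reciprocity: 7 ≡ 3 and 75 ≡ 3 (mod 4), so (7/75) = −(75/7).
Reduce top mod 7: now compute (5/7).
Reciprocity: 5 ≡ 1 and 7 ≡ 3 (mod 4), so (5/7) = +(7/5).
Reduce top mod 5: now compute (2/5).
Pull out 2: since 5 ≡ 5 (mod 8), (2/5) = -1.
Reached (1/5) = 1. Collecting the sign flips along the way, the symbol is -1.

-1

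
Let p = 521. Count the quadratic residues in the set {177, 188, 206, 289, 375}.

(177/521) = -1 → non-residue.
(188/521) = +1 → QR.
(206/521) = -1 → non-residue.
(289/521) = +1 → QR.
(375/521) = -1 → non-residue.
Total quadratic residues among the 5: 2.

2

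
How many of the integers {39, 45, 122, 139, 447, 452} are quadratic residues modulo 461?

5

(39/461) = +1 → QR.
(45/461) = +1 → QR.
(122/461) = -1 → non-residue.
(139/461) = +1 → QR.
(447/461) = +1 → QR.
(452/461) = +1 → QR.
Total quadratic residues among the 6: 5.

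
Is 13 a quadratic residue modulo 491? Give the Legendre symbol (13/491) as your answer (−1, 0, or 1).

1

Euler's criterion: (13/491) ≡ 13^245 (mod 491).
13^2 ≡ 169 (mod 491)
13^4 ≡ 83 (mod 491)
13^8 ≡ 15 (mod 491)
13^16 ≡ 225 (mod 491)
13^32 ≡ 52 (mod 491)
13^64 ≡ 249 (mod 491)
13^128 ≡ 135 (mod 491)
13^245 = 13^(128+64+32+16+4+1) ≡ 1 (mod 491).
Result is 1, so (13/491) = 1.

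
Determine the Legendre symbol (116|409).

Pull out 2^2: since 409 ≡ 1 (mod 8), (2/409) = +1, so (2/409)^2 = +1.
Reciprocity: 29 ≡ 1 and 409 ≡ 1 (mod 4), so (29/409) = +(409/29).
Reduce top mod 29: now compute (3/29).
Reciprocity: 3 ≡ 3 and 29 ≡ 1 (mod 4), so (3/29) = +(29/3).
Reduce top mod 3: now compute (2/3).
Pull out 2: since 3 ≡ 3 (mod 8), (2/3) = -1.
Reached (1/3) = 1. Collecting the sign flips along the way, the symbol is -1.

-1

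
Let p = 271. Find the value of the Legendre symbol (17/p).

Euler's criterion: (17/271) ≡ 17^135 (mod 271).
17^2 ≡ 18 (mod 271)
17^4 ≡ 53 (mod 271)
17^8 ≡ 99 (mod 271)
17^16 ≡ 45 (mod 271)
17^32 ≡ 128 (mod 271)
17^64 ≡ 124 (mod 271)
17^128 ≡ 200 (mod 271)
17^135 = 17^(128+4+2+1) ≡ 1 (mod 271).
Result is 1, so (17/271) = 1.

1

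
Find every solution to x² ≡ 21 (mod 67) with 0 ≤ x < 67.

Since 67 ≡ 3 (mod 4), a square root of 21 is 21^((67+1)/4) = 21^17 mod 67.
Repeated squaring: 21^2≡39, 21^4≡47, 21^8≡65, 21^16≡4 (mod 67).
21^17 = 21^(16+1) ≡ 17 (mod 67).
Check: 17² = 289 ≡ 21 (mod 67). The two roots are 17 and 50.

17, 50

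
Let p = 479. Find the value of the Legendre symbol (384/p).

1

Pull out 2^7: since 479 ≡ 7 (mod 8), (2/479) = +1, so (2/479)^7 = +1.
Reciprocity: 3 ≡ 3 and 479 ≡ 3 (mod 4), so (3/479) = −(479/3).
Reduce top mod 3: now compute (2/3).
Pull out 2: since 3 ≡ 3 (mod 8), (2/3) = -1.
Reached (1/3) = 1. Collecting the sign flips along the way, the symbol is +1.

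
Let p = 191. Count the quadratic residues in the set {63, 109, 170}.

(63/191) = -1 → non-residue.
(109/191) = +1 → QR.
(170/191) = +1 → QR.
Total quadratic residues among the 3: 2.

2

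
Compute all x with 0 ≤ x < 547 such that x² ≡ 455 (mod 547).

140, 407

Since 547 ≡ 3 (mod 4), a square root of 455 is 455^((547+1)/4) = 455^137 mod 547.
Repeated squaring: 455^2≡259, 455^4≡347, 455^8≡69, 455^16≡385, 455^32≡535, 455^64≡144, 455^128≡497 (mod 547).
455^137 = 455^(128+8+1) ≡ 140 (mod 547).
Check: 140² = 19600 ≡ 455 (mod 547). The two roots are 140 and 407.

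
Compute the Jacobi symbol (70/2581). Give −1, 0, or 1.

Pull out 2: since 2581 ≡ 5 (mod 8), (2/2581) = -1.
Reciprocity: 35 ≡ 3 and 2581 ≡ 1 (mod 4), so (35/2581) = +(2581/35).
Reduce top mod 35: now compute (26/35).
Pull out 2: since 35 ≡ 3 (mod 8), (2/35) = -1.
Reciprocity: 13 ≡ 1 and 35 ≡ 3 (mod 4), so (13/35) = +(35/13).
Reduce top mod 13: now compute (9/13).
Reciprocity: 9 ≡ 1 and 13 ≡ 1 (mod 4), so (9/13) = +(13/9).
Reduce top mod 9: now compute (4/9).
Pull out 2^2: since 9 ≡ 1 (mod 8), (2/9) = +1, so (2/9)^2 = +1.
Reached (1/9) = 1. Collecting the sign flips along the way, the symbol is +1.

1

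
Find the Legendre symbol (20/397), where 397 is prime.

-1

Pull out 2^2: since 397 ≡ 5 (mod 8), (2/397) = -1, so (2/397)^2 = +1.
Reciprocity: 5 ≡ 1 and 397 ≡ 1 (mod 4), so (5/397) = +(397/5).
Reduce top mod 5: now compute (2/5).
Pull out 2: since 5 ≡ 5 (mod 8), (2/5) = -1.
Reached (1/5) = 1. Collecting the sign flips along the way, the symbol is -1.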